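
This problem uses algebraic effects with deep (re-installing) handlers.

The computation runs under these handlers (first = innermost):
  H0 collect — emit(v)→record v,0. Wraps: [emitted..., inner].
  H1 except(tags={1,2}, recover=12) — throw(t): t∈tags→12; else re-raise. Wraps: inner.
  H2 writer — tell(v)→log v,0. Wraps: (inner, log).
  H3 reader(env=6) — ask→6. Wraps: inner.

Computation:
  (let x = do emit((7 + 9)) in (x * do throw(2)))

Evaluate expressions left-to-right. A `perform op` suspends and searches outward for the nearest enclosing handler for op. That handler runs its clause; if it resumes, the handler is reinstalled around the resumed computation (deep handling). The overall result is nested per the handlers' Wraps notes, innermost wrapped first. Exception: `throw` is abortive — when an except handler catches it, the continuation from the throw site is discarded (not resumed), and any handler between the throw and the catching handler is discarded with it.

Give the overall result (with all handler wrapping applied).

Working:
emit(16) @ H0 ⇒ out+=16
throw(2) @ H1 caught ⇒ 12
H2 returns (12, ())
H3 returns (12, ())
= (12, ())

Answer: (12, ())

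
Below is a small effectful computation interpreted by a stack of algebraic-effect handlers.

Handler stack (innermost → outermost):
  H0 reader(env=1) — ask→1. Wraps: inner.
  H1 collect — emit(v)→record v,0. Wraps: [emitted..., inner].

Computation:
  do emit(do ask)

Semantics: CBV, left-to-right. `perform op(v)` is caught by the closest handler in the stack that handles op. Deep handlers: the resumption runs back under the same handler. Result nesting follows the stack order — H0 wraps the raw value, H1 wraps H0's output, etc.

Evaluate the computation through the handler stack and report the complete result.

Working:
ask @ H0 ⇒ 1
emit(1) @ H1 ⇒ out+=1
H0 returns 0
H1 returns [1, 0]
= [1, 0]

Answer: [1, 0]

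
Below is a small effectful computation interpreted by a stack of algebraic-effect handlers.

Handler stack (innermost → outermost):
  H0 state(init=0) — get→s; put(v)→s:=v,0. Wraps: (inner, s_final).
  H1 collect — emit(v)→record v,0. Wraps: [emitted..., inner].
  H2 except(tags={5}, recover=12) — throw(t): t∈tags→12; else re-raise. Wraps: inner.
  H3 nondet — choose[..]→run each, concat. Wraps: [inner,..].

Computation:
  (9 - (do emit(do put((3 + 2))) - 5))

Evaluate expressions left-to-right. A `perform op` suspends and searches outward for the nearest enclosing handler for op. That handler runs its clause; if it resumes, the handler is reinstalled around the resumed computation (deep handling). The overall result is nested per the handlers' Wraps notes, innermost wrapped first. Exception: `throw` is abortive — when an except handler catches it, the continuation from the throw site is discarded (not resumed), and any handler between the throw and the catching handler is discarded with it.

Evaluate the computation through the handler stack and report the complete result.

Working:
put(5) @ H0 ⇒ s:=5
emit(0) @ H1 ⇒ out+=0
H0 returns (14, 5)
H1 returns [0, (14, 5)]
H2 returns [0, (14, 5)]
H3 returns [[0, (14, 5)]]
= [[0, (14, 5)]]

Answer: [[0, (14, 5)]]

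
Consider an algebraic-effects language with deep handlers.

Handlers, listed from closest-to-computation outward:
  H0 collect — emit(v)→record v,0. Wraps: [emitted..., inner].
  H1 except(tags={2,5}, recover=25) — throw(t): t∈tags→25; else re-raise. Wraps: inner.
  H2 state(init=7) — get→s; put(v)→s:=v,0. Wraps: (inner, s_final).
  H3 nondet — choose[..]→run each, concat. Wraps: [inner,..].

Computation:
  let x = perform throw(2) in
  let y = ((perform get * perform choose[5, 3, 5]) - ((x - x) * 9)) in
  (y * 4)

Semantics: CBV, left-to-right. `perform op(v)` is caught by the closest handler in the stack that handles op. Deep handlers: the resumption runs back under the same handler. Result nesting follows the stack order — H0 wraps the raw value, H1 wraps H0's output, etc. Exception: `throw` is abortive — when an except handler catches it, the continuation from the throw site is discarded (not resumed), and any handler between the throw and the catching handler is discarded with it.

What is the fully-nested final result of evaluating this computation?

Answer: [(25, 7)]

Evaluation trace:
throw(2) @ H1 caught ⇒ 25
H2 returns (25, 7)
H3 returns [(25, 7)]
= [(25, 7)]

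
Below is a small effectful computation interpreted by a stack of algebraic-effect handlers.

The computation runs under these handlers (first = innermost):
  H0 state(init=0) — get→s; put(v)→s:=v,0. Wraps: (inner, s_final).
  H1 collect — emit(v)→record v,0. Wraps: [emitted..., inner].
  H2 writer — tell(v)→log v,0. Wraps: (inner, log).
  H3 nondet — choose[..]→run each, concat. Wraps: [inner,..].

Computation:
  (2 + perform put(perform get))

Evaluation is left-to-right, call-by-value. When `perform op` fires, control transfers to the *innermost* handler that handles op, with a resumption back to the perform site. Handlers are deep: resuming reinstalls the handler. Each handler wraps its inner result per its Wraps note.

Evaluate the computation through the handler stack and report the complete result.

Answer: [([(2, 0)], ())]

Step-by-step:
get @ H0 ⇒ 0
put(0) @ H0 ⇒ s:=0
H0 returns (2, 0)
H1 returns [(2, 0)]
H2 returns ([(2, 0)], ())
H3 returns [([(2, 0)], ())]
= [([(2, 0)], ())]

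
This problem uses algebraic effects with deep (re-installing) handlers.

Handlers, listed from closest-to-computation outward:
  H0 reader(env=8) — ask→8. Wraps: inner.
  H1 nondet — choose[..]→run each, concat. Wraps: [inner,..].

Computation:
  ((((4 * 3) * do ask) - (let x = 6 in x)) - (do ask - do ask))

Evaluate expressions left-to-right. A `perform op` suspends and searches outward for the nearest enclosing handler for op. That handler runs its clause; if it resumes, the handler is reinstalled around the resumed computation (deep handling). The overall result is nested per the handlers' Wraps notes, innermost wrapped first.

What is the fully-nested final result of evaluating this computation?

Answer: [90]

Evaluation trace:
ask @ H0 ⇒ 8
ask @ H0 ⇒ 8
ask @ H0 ⇒ 8
H0 returns 90
H1 returns [90]
= [90]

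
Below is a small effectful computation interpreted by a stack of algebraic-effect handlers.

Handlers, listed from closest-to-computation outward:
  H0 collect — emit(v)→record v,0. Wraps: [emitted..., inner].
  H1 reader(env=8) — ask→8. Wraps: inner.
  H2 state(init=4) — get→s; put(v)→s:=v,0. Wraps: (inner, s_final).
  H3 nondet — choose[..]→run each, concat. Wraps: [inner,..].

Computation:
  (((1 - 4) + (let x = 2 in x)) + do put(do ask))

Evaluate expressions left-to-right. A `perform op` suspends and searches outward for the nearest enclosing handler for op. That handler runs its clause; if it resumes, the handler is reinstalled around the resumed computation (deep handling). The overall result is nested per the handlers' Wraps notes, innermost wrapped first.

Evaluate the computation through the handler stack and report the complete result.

Step-by-step:
ask @ H1 ⇒ 8
put(8) @ H2 ⇒ s:=8
H0 returns [-1]
H1 returns [-1]
H2 returns ([-1], 8)
H3 returns [([-1], 8)]
= [([-1], 8)]

Answer: [([-1], 8)]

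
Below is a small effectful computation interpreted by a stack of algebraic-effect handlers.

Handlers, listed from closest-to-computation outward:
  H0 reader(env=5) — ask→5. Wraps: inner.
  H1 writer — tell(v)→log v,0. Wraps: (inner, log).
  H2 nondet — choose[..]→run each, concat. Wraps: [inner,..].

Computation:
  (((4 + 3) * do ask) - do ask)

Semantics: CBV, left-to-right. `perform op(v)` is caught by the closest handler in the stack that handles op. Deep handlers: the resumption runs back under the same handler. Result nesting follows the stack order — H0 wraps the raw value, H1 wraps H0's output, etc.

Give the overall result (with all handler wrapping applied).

Answer: [(30, ())]

Step-by-step:
ask @ H0 ⇒ 5
ask @ H0 ⇒ 5
H0 returns 30
H1 returns (30, ())
H2 returns [(30, ())]
= [(30, ())]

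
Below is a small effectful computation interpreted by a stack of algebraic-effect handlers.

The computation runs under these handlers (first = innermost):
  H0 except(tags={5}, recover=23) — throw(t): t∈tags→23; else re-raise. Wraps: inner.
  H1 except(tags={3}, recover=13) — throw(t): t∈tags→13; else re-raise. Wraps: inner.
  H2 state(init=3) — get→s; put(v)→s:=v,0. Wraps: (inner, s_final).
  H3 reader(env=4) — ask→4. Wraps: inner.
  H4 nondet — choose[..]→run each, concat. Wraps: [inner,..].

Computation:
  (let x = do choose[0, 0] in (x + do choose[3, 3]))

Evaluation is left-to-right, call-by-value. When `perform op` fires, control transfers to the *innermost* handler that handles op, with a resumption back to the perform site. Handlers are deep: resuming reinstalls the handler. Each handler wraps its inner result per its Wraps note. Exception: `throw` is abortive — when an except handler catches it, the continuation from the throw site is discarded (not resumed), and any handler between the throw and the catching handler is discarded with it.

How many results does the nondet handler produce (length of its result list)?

Answer: 4

Working:
choose[0, 0] @ H4
  branch[0] choose=0:
    choose[3, 3] @ H4
      branch[0] choose=3:
        H0 returns 3
        H1 returns 3
        H2 returns (3, 3)
        H3 returns (3, 3)
        H4 returns [(3, 3)]
      branch[1] choose=3:
        H0 returns 3
        H1 returns 3
        H2 returns (3, 3)
        H3 returns (3, 3)
        H4 returns [(3, 3)]
  branch[1] choose=0:
    choose[3, 3] @ H4
      branch[0] choose=3:
        H0 returns 3
        H1 returns 3
        H2 returns (3, 3)
        H3 returns (3, 3)
        H4 returns [(3, 3)]
      branch[1] choose=3:
        H0 returns 3
        H1 returns 3
        H2 returns (3, 3)
        H3 returns (3, 3)
        H4 returns [(3, 3)]
= [(3, 3), (3, 3), (3, 3), (3, 3)]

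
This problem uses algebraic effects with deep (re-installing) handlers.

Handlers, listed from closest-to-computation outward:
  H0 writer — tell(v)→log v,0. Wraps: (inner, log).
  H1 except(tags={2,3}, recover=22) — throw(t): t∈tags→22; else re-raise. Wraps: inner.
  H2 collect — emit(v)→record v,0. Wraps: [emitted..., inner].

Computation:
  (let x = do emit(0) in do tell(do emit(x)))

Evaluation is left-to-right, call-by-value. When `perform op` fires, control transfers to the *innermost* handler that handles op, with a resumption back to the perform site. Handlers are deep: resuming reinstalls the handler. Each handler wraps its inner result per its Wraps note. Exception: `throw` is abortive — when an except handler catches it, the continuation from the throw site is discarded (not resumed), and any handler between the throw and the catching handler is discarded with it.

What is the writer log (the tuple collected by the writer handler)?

Evaluation trace:
emit(0) @ H2 ⇒ out+=0
emit(0) @ H2 ⇒ out+=0
tell(0) @ H0 ⇒ log+=0
H0 returns (0, (0))
H1 returns (0, (0))
H2 returns [0, 0, (0, (0))]
= [0, 0, (0, (0))]

Answer: (0)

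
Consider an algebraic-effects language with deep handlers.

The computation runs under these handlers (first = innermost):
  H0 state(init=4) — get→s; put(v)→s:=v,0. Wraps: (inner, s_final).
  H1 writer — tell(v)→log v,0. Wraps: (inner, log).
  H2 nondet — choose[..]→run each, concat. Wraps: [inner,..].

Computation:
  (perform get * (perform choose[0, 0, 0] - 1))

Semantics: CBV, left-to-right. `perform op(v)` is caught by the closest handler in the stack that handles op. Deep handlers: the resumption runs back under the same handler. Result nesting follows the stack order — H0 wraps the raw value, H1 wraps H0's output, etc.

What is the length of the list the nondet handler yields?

Step-by-step:
get @ H0 ⇒ 4
choose[0, 0, 0] @ H2
  branch[0] choose=0:
    H0 returns (-4, 4)
    H1 returns ((-4, 4), ())
    H2 returns [((-4, 4), ())]
  branch[1] choose=0:
    H0 returns (-4, 4)
    H1 returns ((-4, 4), ())
    H2 returns [((-4, 4), ())]
  branch[2] choose=0:
    H0 returns (-4, 4)
    H1 returns ((-4, 4), ())
    H2 returns [((-4, 4), ())]
= [((-4, 4), ()), ((-4, 4), ()), ((-4, 4), ())]

Answer: 3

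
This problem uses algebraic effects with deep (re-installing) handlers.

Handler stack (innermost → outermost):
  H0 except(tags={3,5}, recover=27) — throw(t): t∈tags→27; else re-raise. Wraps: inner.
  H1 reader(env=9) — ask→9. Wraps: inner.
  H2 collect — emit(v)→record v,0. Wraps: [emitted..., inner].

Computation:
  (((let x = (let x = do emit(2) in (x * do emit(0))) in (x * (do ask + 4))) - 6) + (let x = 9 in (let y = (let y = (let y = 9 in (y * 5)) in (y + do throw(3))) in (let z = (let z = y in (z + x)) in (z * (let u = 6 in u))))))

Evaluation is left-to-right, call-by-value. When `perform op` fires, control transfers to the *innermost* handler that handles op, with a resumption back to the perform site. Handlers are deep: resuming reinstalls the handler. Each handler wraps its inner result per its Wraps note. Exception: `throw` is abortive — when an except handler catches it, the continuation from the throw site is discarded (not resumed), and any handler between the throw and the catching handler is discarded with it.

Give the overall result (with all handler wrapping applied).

Answer: [2, 0, 27]

Evaluation trace:
emit(2) @ H2 ⇒ out+=2
emit(0) @ H2 ⇒ out+=0
ask @ H1 ⇒ 9
throw(3) @ H0 caught ⇒ 27
H1 returns 27
H2 returns [2, 0, 27]
= [2, 0, 27]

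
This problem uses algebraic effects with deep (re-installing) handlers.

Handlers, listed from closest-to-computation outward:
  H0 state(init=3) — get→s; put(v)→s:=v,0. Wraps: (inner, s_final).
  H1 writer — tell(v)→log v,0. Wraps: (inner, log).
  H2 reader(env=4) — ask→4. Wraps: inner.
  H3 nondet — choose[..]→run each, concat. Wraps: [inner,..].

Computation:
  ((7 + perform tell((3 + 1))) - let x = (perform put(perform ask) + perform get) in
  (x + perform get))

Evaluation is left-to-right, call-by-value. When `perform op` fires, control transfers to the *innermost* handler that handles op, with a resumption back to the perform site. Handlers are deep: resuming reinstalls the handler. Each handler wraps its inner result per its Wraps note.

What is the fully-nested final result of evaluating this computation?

Answer: [((-1, 4), (4))]

Evaluation trace:
tell(4) @ H1 ⇒ log+=4
ask @ H2 ⇒ 4
put(4) @ H0 ⇒ s:=4
get @ H0 ⇒ 4
get @ H0 ⇒ 4
H0 returns (-1, 4)
H1 returns ((-1, 4), (4))
H2 returns ((-1, 4), (4))
H3 returns [((-1, 4), (4))]
= [((-1, 4), (4))]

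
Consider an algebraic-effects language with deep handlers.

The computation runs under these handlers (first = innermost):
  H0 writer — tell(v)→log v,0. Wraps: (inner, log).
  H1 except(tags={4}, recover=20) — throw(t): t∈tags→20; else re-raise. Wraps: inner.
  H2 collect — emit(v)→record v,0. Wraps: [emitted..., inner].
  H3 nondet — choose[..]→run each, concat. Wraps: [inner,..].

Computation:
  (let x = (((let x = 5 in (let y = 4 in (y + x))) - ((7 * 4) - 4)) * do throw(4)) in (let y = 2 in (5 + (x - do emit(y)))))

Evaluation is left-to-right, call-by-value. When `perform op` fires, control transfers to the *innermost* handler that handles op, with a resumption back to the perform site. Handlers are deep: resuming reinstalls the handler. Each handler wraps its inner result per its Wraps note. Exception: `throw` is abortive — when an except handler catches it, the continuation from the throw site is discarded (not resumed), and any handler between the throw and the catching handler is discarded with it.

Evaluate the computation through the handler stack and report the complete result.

Working:
throw(4) @ H1 caught ⇒ 20
H2 returns [20]
H3 returns [[20]]
= [[20]]

Answer: [[20]]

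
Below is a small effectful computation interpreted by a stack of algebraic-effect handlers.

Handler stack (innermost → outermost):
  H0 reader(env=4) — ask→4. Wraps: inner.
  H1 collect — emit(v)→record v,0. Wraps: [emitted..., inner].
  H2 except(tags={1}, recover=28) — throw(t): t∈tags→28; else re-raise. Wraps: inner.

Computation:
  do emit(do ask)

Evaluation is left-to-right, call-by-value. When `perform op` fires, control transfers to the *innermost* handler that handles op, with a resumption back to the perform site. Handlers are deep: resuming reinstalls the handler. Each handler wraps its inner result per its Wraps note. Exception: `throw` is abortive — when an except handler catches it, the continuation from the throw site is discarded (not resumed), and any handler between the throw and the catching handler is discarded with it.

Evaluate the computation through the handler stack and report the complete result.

Evaluation trace:
ask @ H0 ⇒ 4
emit(4) @ H1 ⇒ out+=4
H0 returns 0
H1 returns [4, 0]
H2 returns [4, 0]
= [4, 0]

Answer: [4, 0]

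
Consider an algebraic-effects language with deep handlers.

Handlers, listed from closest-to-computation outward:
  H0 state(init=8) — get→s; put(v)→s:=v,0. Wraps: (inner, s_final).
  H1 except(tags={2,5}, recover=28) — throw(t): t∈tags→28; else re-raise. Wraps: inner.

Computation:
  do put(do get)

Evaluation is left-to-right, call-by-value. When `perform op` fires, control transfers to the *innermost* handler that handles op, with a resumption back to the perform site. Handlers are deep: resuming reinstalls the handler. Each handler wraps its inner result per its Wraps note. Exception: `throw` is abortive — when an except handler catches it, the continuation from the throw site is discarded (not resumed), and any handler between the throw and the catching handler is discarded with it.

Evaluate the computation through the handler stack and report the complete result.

Working:
get @ H0 ⇒ 8
put(8) @ H0 ⇒ s:=8
H0 returns (0, 8)
H1 returns (0, 8)
= (0, 8)

Answer: (0, 8)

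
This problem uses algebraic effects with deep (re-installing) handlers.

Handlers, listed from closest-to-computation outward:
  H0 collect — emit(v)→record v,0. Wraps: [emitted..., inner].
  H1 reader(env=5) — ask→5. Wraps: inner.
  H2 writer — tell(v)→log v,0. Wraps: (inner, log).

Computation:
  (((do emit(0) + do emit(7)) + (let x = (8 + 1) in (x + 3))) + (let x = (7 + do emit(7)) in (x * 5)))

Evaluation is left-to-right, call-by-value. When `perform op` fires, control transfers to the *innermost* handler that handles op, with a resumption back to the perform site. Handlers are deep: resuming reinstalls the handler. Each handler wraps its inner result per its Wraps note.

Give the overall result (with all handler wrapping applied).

Answer: ([0, 7, 7, 47], ())

Evaluation trace:
emit(0) @ H0 ⇒ out+=0
emit(7) @ H0 ⇒ out+=7
emit(7) @ H0 ⇒ out+=7
H0 returns [0, 7, 7, 47]
H1 returns [0, 7, 7, 47]
H2 returns ([0, 7, 7, 47], ())
= ([0, 7, 7, 47], ())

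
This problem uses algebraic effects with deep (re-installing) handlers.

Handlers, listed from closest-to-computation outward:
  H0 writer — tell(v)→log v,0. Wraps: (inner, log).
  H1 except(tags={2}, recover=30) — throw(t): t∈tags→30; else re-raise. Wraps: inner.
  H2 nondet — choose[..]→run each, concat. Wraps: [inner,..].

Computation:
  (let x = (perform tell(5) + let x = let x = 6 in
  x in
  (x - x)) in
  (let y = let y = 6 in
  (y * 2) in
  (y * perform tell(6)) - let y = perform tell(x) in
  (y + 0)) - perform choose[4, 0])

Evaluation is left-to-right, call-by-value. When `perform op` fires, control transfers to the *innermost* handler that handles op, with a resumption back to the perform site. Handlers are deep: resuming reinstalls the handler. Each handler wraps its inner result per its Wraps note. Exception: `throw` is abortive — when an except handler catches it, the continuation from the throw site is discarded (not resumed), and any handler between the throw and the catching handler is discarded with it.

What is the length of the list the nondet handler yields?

Answer: 2

Evaluation trace:
tell(5) @ H0 ⇒ log+=5
tell(6) @ H0 ⇒ log+=6
tell(0) @ H0 ⇒ log+=0
choose[4, 0] @ H2
  branch[0] choose=4:
    H0 returns (-4, (5, 6, 0))
    H1 returns (-4, (5, 6, 0))
    H2 returns [(-4, (5, 6, 0))]
  branch[1] choose=0:
    H0 returns (0, (5, 6, 0))
    H1 returns (0, (5, 6, 0))
    H2 returns [(0, (5, 6, 0))]
= [(-4, (5, 6, 0)), (0, (5, 6, 0))]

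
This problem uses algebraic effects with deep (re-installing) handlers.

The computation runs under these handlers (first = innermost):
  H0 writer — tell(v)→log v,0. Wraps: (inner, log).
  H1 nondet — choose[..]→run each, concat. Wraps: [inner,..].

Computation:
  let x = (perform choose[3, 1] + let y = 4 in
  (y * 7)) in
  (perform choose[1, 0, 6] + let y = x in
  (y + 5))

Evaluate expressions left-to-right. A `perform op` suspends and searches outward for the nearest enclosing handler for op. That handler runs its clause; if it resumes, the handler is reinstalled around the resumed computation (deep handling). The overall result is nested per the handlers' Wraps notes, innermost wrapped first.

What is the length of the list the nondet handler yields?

Working:
choose[3, 1] @ H1
  branch[0] choose=3:
    choose[1, 0, 6] @ H1
      branch[0] choose=1:
        H0 returns (37, ())
        H1 returns [(37, ())]
      branch[1] choose=0:
        H0 returns (36, ())
        H1 returns [(36, ())]
      branch[2] choose=6:
        H0 returns (42, ())
        H1 returns [(42, ())]
  branch[1] choose=1:
    choose[1, 0, 6] @ H1
      branch[0] choose=1:
        H0 returns (35, ())
        H1 returns [(35, ())]
      branch[1] choose=0:
        H0 returns (34, ())
        H1 returns [(34, ())]
      branch[2] choose=6:
        H0 returns (40, ())
        H1 returns [(40, ())]
= [(37, ()), (36, ()), (42, ()), (35, ()), (34, ()), (40, ())]

Answer: 6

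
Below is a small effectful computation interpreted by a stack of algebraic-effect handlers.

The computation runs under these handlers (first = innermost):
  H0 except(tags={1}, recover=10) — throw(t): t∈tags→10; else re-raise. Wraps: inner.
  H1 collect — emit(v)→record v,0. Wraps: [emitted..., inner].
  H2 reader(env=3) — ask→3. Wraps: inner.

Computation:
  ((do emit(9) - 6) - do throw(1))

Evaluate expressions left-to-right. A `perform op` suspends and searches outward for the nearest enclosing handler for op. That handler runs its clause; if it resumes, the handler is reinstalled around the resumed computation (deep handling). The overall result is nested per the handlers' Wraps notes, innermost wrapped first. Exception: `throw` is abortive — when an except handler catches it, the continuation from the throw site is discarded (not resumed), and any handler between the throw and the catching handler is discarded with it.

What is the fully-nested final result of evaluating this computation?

Evaluation trace:
emit(9) @ H1 ⇒ out+=9
throw(1) @ H0 caught ⇒ 10
H1 returns [9, 10]
H2 returns [9, 10]
= [9, 10]

Answer: [9, 10]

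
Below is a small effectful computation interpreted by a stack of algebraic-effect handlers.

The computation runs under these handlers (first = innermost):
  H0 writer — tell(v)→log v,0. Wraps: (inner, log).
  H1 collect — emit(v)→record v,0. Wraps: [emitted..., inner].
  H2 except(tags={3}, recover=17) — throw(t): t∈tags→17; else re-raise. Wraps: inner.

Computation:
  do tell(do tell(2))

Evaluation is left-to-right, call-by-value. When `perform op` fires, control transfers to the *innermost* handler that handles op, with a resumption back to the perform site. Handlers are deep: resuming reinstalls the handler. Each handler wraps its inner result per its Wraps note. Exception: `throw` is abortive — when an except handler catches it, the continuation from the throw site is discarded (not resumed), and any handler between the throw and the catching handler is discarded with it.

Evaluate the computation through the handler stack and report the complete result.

Answer: [(0, (2, 0))]

Evaluation trace:
tell(2) @ H0 ⇒ log+=2
tell(0) @ H0 ⇒ log+=0
H0 returns (0, (2, 0))
H1 returns [(0, (2, 0))]
H2 returns [(0, (2, 0))]
= [(0, (2, 0))]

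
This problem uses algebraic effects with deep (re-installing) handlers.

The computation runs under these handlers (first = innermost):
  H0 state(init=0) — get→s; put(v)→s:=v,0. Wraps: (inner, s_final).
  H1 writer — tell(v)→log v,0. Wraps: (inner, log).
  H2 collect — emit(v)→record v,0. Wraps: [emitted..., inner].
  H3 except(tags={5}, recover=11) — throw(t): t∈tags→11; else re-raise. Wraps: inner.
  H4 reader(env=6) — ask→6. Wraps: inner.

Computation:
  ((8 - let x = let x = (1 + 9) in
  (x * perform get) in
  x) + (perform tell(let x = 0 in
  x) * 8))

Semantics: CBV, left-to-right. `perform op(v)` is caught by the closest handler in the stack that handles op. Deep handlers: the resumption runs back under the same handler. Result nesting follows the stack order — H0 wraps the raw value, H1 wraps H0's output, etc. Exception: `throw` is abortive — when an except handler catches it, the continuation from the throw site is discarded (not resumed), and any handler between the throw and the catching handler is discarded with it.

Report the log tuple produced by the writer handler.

Answer: (0)

Evaluation trace:
get @ H0 ⇒ 0
tell(0) @ H1 ⇒ log+=0
H0 returns (8, 0)
H1 returns ((8, 0), (0))
H2 returns [((8, 0), (0))]
H3 returns [((8, 0), (0))]
H4 returns [((8, 0), (0))]
= [((8, 0), (0))]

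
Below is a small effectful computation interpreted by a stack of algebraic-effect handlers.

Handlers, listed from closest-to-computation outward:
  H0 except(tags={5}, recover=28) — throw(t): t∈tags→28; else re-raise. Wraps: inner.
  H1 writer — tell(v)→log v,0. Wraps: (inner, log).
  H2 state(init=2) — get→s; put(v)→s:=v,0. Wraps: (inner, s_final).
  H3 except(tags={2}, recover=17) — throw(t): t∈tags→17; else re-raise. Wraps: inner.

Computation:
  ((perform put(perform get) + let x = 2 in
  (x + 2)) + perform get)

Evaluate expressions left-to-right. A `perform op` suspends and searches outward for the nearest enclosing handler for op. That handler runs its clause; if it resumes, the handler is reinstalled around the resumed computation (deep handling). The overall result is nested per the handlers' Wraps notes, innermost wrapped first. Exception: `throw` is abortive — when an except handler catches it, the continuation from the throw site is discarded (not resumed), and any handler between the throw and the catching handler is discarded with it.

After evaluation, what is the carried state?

Answer: 2

Working:
get @ H2 ⇒ 2
put(2) @ H2 ⇒ s:=2
get @ H2 ⇒ 2
H0 returns 6
H1 returns (6, ())
H2 returns ((6, ()), 2)
H3 returns ((6, ()), 2)
= ((6, ()), 2)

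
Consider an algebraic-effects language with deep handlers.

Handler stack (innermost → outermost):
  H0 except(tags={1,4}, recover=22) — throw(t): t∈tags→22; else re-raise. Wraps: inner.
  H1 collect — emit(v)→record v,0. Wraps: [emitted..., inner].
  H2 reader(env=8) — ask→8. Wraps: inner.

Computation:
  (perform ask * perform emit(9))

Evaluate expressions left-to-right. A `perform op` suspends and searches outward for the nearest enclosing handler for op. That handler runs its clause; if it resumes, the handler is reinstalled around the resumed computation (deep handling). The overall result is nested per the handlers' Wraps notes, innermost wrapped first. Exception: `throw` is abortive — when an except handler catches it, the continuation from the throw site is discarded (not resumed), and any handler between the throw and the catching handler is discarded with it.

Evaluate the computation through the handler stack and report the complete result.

Step-by-step:
ask @ H2 ⇒ 8
emit(9) @ H1 ⇒ out+=9
H0 returns 0
H1 returns [9, 0]
H2 returns [9, 0]
= [9, 0]

Answer: [9, 0]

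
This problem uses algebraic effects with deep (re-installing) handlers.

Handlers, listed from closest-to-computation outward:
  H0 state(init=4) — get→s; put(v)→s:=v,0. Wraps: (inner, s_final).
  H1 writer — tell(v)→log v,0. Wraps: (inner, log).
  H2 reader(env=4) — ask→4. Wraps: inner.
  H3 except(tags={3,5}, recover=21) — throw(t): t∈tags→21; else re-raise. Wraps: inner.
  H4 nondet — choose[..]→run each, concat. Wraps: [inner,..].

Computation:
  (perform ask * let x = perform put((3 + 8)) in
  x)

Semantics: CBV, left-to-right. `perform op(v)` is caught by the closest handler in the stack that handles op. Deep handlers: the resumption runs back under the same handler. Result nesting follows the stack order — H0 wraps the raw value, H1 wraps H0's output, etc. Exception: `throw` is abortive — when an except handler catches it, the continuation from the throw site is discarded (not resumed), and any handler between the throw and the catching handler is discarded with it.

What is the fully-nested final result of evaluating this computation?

Step-by-step:
ask @ H2 ⇒ 4
put(11) @ H0 ⇒ s:=11
H0 returns (0, 11)
H1 returns ((0, 11), ())
H2 returns ((0, 11), ())
H3 returns ((0, 11), ())
H4 returns [((0, 11), ())]
= [((0, 11), ())]

Answer: [((0, 11), ())]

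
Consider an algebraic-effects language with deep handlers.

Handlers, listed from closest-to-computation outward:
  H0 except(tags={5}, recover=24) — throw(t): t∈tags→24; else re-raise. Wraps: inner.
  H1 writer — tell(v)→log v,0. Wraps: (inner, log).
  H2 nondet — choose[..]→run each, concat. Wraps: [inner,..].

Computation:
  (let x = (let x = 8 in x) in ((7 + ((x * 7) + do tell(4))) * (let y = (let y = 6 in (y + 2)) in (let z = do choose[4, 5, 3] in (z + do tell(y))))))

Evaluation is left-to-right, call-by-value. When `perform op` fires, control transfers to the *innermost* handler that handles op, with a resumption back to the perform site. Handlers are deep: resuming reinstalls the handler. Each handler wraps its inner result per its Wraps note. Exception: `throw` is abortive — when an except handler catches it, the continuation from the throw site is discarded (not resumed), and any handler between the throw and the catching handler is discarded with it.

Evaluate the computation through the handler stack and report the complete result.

Working:
tell(4) @ H1 ⇒ log+=4
choose[4, 5, 3] @ H2
  branch[0] choose=4:
    tell(8) @ H1 ⇒ log+=8
    H0 returns 252
    H1 returns (252, (4, 8))
    H2 returns [(252, (4, 8))]
  branch[1] choose=5:
    tell(8) @ H1 ⇒ log+=8
    H0 returns 315
    H1 returns (315, (4, 8))
    H2 returns [(315, (4, 8))]
  branch[2] choose=3:
    tell(8) @ H1 ⇒ log+=8
    H0 returns 189
    H1 returns (189, (4, 8))
    H2 returns [(189, (4, 8))]
= [(252, (4, 8)), (315, (4, 8)), (189, (4, 8))]

Answer: [(252, (4, 8)), (315, (4, 8)), (189, (4, 8))]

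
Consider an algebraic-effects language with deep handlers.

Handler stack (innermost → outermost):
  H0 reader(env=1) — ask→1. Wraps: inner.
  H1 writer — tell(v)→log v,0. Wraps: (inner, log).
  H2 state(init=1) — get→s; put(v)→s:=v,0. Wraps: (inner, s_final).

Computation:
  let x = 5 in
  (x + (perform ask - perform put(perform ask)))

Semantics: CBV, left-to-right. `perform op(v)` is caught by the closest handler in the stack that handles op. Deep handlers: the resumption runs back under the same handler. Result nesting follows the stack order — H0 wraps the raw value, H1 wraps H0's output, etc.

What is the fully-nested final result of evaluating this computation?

Step-by-step:
ask @ H0 ⇒ 1
ask @ H0 ⇒ 1
put(1) @ H2 ⇒ s:=1
H0 returns 6
H1 returns (6, ())
H2 returns ((6, ()), 1)
= ((6, ()), 1)

Answer: ((6, ()), 1)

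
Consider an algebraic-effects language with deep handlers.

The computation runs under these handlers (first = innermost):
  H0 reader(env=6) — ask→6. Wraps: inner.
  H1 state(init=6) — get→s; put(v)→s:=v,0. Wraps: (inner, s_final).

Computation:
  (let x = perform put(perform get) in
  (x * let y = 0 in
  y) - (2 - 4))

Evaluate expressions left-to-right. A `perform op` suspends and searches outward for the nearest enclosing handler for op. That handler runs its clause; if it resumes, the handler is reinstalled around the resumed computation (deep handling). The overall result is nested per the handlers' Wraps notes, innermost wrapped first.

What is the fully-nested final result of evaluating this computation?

Evaluation trace:
get @ H1 ⇒ 6
put(6) @ H1 ⇒ s:=6
H0 returns 2
H1 returns (2, 6)
= (2, 6)

Answer: (2, 6)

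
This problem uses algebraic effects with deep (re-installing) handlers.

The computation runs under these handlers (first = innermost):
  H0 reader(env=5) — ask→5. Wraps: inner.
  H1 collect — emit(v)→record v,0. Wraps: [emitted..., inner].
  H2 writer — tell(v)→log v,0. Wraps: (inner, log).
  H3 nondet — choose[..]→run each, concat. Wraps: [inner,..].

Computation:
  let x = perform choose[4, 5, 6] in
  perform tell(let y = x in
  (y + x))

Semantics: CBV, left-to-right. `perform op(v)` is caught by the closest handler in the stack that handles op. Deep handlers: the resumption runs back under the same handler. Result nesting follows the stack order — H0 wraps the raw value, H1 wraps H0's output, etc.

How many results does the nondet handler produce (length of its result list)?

Working:
choose[4, 5, 6] @ H3
  branch[0] choose=4:
    tell(8) @ H2 ⇒ log+=8
    H0 returns 0
    H1 returns [0]
    H2 returns ([0], (8))
    H3 returns [([0], (8))]
  branch[1] choose=5:
    tell(10) @ H2 ⇒ log+=10
    H0 returns 0
    H1 returns [0]
    H2 returns ([0], (10))
    H3 returns [([0], (10))]
  branch[2] choose=6:
    tell(12) @ H2 ⇒ log+=12
    H0 returns 0
    H1 returns [0]
    H2 returns ([0], (12))
    H3 returns [([0], (12))]
= [([0], (8)), ([0], (10)), ([0], (12))]

Answer: 3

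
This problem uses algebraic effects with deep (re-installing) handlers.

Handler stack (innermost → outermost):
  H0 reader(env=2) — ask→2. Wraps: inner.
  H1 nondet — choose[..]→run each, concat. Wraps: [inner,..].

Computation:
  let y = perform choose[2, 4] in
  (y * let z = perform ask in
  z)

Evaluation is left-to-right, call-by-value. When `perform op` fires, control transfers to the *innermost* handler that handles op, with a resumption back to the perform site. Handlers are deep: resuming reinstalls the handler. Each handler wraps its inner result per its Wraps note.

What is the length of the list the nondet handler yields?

Answer: 2

Step-by-step:
choose[2, 4] @ H1
  branch[0] choose=2:
    ask @ H0 ⇒ 2
    H0 returns 4
    H1 returns [4]
  branch[1] choose=4:
    ask @ H0 ⇒ 2
    H0 returns 8
    H1 returns [8]
= [4, 8]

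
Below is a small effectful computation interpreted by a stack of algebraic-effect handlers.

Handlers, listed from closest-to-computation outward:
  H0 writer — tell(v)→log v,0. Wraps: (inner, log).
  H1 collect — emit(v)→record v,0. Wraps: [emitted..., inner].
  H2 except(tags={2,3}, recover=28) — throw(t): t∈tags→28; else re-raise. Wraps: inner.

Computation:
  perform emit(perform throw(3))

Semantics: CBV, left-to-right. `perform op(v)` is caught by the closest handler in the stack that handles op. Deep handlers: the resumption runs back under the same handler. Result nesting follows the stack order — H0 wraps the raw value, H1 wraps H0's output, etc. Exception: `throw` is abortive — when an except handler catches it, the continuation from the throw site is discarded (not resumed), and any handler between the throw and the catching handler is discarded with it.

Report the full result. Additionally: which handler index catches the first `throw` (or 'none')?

Answer: 28 ; first throw caught by: H2

Evaluation trace:
throw(3) @ H2 caught ⇒ 28
= 28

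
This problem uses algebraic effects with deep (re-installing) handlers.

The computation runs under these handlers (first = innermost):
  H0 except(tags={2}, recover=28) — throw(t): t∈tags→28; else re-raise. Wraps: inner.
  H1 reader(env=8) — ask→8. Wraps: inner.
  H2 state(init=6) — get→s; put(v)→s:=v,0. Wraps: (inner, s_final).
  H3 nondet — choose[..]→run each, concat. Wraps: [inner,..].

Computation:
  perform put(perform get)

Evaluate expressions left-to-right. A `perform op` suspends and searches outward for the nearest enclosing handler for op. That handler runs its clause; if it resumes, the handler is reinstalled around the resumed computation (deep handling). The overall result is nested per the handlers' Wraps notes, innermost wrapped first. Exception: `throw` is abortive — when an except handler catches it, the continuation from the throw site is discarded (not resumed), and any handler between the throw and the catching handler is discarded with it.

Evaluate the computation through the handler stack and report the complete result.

Working:
get @ H2 ⇒ 6
put(6) @ H2 ⇒ s:=6
H0 returns 0
H1 returns 0
H2 returns (0, 6)
H3 returns [(0, 6)]
= [(0, 6)]

Answer: [(0, 6)]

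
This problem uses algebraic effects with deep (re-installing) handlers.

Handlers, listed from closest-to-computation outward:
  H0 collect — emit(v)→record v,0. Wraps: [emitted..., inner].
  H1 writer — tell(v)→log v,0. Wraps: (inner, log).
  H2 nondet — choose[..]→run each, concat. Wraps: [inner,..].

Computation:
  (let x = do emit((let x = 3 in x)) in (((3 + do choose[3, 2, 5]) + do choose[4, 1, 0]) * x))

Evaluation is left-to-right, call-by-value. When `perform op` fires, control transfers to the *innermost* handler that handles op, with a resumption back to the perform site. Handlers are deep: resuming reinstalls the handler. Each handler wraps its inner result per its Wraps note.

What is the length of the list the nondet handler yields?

Evaluation trace:
emit(3) @ H0 ⇒ out+=3
choose[3, 2, 5] @ H2
  branch[0] choose=3:
    choose[4, 1, 0] @ H2
      branch[0] choose=4:
        H0 returns [3, 0]
        H1 returns ([3, 0], ())
        H2 returns [([3, 0], ())]
      branch[1] choose=1:
        H0 returns [3, 0]
        H1 returns ([3, 0], ())
        H2 returns [([3, 0], ())]
      branch[2] choose=0:
        H0 returns [3, 0]
        H1 returns ([3, 0], ())
        H2 returns [([3, 0], ())]
  branch[1] choose=2:
    choose[4, 1, 0] @ H2
      branch[0] choose=4:
        H0 returns [3, 0]
        H1 returns ([3, 0], ())
        H2 returns [([3, 0], ())]
      branch[1] choose=1:
        H0 returns [3, 0]
        H1 returns ([3, 0], ())
        H2 returns [([3, 0], ())]
      branch[2] choose=0:
        H0 returns [3, 0]
        H1 returns ([3, 0], ())
        H2 returns [([3, 0], ())]
  branch[2] choose=5:
    choose[4, 1, 0] @ H2
      branch[0] choose=4:
        H0 returns [3, 0]
        H1 returns ([3, 0], ())
        H2 returns [([3, 0], ())]
      branch[1] choose=1:
        H0 returns [3, 0]
        H1 returns ([3, 0], ())
        H2 returns [([3, 0], ())]
      branch[2] choose=0:
        H0 returns [3, 0]
        H1 returns ([3, 0], ())
        H2 returns [([3, 0], ())]
= [([3, 0], ()), ([3, 0], ()), ([3, 0], ()), ([3, 0], ()), ([3, 0], ()), ([3, 0], ()), ([3, 0], ()), ([3, 0], ()), ([3, 0], ())]

Answer: 9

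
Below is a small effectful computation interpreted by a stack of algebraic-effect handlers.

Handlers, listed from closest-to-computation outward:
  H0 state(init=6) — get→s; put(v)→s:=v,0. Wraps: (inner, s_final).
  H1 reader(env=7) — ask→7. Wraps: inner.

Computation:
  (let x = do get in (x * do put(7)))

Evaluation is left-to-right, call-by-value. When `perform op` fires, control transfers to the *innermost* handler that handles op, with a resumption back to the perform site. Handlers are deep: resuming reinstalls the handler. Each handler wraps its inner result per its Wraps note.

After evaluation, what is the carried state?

Step-by-step:
get @ H0 ⇒ 6
put(7) @ H0 ⇒ s:=7
H0 returns (0, 7)
H1 returns (0, 7)
= (0, 7)

Answer: 7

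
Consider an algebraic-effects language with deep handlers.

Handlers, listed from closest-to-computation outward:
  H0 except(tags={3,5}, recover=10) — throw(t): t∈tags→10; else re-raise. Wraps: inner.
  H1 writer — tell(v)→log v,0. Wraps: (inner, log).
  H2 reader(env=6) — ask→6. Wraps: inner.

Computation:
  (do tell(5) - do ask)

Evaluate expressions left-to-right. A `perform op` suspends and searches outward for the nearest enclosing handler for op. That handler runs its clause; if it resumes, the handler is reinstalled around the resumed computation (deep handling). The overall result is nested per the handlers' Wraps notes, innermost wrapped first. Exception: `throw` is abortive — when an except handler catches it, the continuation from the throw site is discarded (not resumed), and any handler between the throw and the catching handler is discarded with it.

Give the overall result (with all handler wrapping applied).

Evaluation trace:
tell(5) @ H1 ⇒ log+=5
ask @ H2 ⇒ 6
H0 returns -6
H1 returns (-6, (5))
H2 returns (-6, (5))
= (-6, (5))

Answer: (-6, (5))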